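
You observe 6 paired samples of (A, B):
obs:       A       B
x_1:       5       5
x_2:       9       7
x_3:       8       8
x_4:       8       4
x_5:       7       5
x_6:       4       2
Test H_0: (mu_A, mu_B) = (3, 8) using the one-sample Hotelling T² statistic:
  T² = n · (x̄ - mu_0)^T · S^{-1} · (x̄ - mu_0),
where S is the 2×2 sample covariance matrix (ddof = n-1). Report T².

Step 1 — sample mean vector:
  mean(A) = (5 + 9 + 8 + 8 + 7 + 4) / 6 = 41/6 = 6.8333
  mean(B) = (5 + 7 + 8 + 4 + 5 + 2) / 6 = 31/6 = 5.1667
  x̄ = (6.8333, 5.1667),  deviation x̄ - mu_0 = (6.8333, 5.1667) - (3, 8) = (3.8333, -2.8333).

Step 2 — sample covariance matrix, S[i,j] = (1/(n-1)) · Σ_k (x_{k,i} - mean_i) · (x_{k,j} - mean_j), divisor n-1 = 5:
  S[A,A] = ((-1.8333)·(-1.8333) + (2.1667)·(2.1667) + (1.1667)·(1.1667) + (1.1667)·(1.1667) + (0.1667)·(0.1667) + (-2.8333)·(-2.8333)) / 5 = 18.8333/5 = 3.7667
  S[A,B] = ((-1.8333)·(-0.1667) + (2.1667)·(1.8333) + (1.1667)·(2.8333) + (1.1667)·(-1.1667) + (0.1667)·(-0.1667) + (-2.8333)·(-3.1667)) / 5 = 15.1667/5 = 3.0333
  S[B,B] = ((-0.1667)·(-0.1667) + (1.8333)·(1.8333) + (2.8333)·(2.8333) + (-1.1667)·(-1.1667) + (-0.1667)·(-0.1667) + (-3.1667)·(-3.1667)) / 5 = 22.8333/5 = 4.5667
  S = [[3.7667, 3.0333],
 [3.0333, 4.5667]].

Step 3 — invert S. det(S) = 3.7667·4.5667 - (3.0333)² = 8.
  S^{-1} = (1/det) · [[d, -b], [-b, a]] = [[0.5708, -0.3792],
 [-0.3792, 0.4708]].

Step 4 — quadratic form (x̄ - mu_0)^T · S^{-1} · (x̄ - mu_0):
  S^{-1} · (x̄ - mu_0) = (3.2625, -2.7875),
  (x̄ - mu_0)^T · [...] = (3.8333)·(3.2625) + (-2.8333)·(-2.7875) = 20.4042.

Step 5 — scale by n: T² = 6 · 20.4042 = 122.425.

T² ≈ 122.425


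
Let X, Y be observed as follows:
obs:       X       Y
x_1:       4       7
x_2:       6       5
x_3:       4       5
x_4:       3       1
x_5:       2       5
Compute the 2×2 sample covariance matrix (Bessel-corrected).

Step 1 — column means:
  mean(X) = (4 + 6 + 4 + 3 + 2) / 5 = 19/5 = 3.8
  mean(Y) = (7 + 5 + 5 + 1 + 5) / 5 = 23/5 = 4.6

Step 2 — sample covariance S[i,j] = (1/(n-1)) · Σ_k (x_{k,i} - mean_i) · (x_{k,j} - mean_j), with n-1 = 4.
  S[X,X] = ((0.2)·(0.2) + (2.2)·(2.2) + (0.2)·(0.2) + (-0.8)·(-0.8) + (-1.8)·(-1.8)) / 4 = 8.8/4 = 2.2
  S[X,Y] = ((0.2)·(2.4) + (2.2)·(0.4) + (0.2)·(0.4) + (-0.8)·(-3.6) + (-1.8)·(0.4)) / 4 = 3.6/4 = 0.9
  S[Y,Y] = ((2.4)·(2.4) + (0.4)·(0.4) + (0.4)·(0.4) + (-3.6)·(-3.6) + (0.4)·(0.4)) / 4 = 19.2/4 = 4.8

S is symmetric (S[j,i] = S[i,j]). Assembling:

S = [[2.2, 0.9],
 [0.9, 4.8]]


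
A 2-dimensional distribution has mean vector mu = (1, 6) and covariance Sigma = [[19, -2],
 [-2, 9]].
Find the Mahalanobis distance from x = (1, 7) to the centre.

Step 1 — centre the observation: (x - mu) = (0, 1).

Step 2 — invert Sigma. det(Sigma) = 19·9 - (-2)² = 167.
  Sigma^{-1} = (1/det) · [[d, -b], [-b, a]] = [[0.0539, 0.012],
 [0.012, 0.1138]].

Step 3 — form the quadratic (x - mu)^T · Sigma^{-1} · (x - mu):
  Sigma^{-1} · (x - mu) = (0.012, 0.1138).
  (x - mu)^T · [Sigma^{-1} · (x - mu)] = (0)·(0.012) + (1)·(0.1138) = 0.1138.

Step 4 — take square root: d = √(0.1138) ≈ 0.3373.

d(x, mu) = √(0.1138) ≈ 0.3373


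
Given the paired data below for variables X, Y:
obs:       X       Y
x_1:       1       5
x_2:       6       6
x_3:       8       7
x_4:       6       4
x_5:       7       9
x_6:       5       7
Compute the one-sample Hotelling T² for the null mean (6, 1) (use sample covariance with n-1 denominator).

Step 1 — sample mean vector:
  mean(X) = (1 + 6 + 8 + 6 + 7 + 5) / 6 = 33/6 = 5.5
  mean(Y) = (5 + 6 + 7 + 4 + 9 + 7) / 6 = 38/6 = 6.3333
  x̄ = (5.5, 6.3333),  deviation x̄ - mu_0 = (5.5, 6.3333) - (6, 1) = (-0.5, 5.3333).

Step 2 — sample covariance matrix, S[i,j] = (1/(n-1)) · Σ_k (x_{k,i} - mean_i) · (x_{k,j} - mean_j), divisor n-1 = 5:
  S[X,X] = ((-4.5)·(-4.5) + (0.5)·(0.5) + (2.5)·(2.5) + (0.5)·(0.5) + (1.5)·(1.5) + (-0.5)·(-0.5)) / 5 = 29.5/5 = 5.9
  S[X,Y] = ((-4.5)·(-1.3333) + (0.5)·(-0.3333) + (2.5)·(0.6667) + (0.5)·(-2.3333) + (1.5)·(2.6667) + (-0.5)·(0.6667)) / 5 = 10/5 = 2
  S[Y,Y] = ((-1.3333)·(-1.3333) + (-0.3333)·(-0.3333) + (0.6667)·(0.6667) + (-2.3333)·(-2.3333) + (2.6667)·(2.6667) + (0.6667)·(0.6667)) / 5 = 15.3333/5 = 3.0667
  S = [[5.9, 2],
 [2, 3.0667]].

Step 3 — invert S. det(S) = 5.9·3.0667 - (2)² = 14.0933.
  S^{-1} = (1/det) · [[d, -b], [-b, a]] = [[0.2176, -0.1419],
 [-0.1419, 0.4186]].

Step 4 — quadratic form (x̄ - mu_0)^T · S^{-1} · (x̄ - mu_0):
  S^{-1} · (x̄ - mu_0) = (-0.8657, 2.3037),
  (x̄ - mu_0)^T · [...] = (-0.5)·(-0.8657) + (5.3333)·(2.3037) = 12.7192.

Step 5 — scale by n: T² = 6 · 12.7192 = 76.315.

T² ≈ 76.315


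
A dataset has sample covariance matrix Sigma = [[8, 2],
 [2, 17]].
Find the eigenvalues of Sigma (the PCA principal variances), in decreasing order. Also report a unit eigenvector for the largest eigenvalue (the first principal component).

Step 1 — characteristic polynomial of 2×2 Sigma:
  det(Sigma - λI) = λ² - trace · λ + det = 0.
  trace = 8 + 17 = 25, det = 8·17 - (2)² = 132.
Step 2 — discriminant:
  Δ = trace² - 4·det = 625 - 528 = 97.
Step 3 — eigenvalues:
  λ = (trace ± √Δ)/2 = (25 ± 9.8489)/2,
  λ_1 = 17.4244,  λ_2 = 7.5756.

Step 4 — unit eigenvector for λ_1: solve (Sigma - λ_1 I)v = 0. First row:
  (8 - 17.4244)·v_x + (2)·v_y = 0, i.e. (-9.4244)·v_x + (2)·v_y = 0,
  so v ∝ (b, λ_1 - a) = (2, 9.4244) = u.
  ||u|| = √((2)² + (9.4244)²) = √(92.8199) ≈ 9.6343,
  v_1 = u/||u|| ≈ (0.2076, 0.9782) (||v_1|| = 1).

λ_1 = 17.4244,  λ_2 = 7.5756;  v_1 ≈ (0.2076, 0.9782)


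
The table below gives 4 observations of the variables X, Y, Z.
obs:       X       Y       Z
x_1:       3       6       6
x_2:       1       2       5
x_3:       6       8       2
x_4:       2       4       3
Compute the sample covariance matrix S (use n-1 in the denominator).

Step 1 — column means:
  mean(X) = (3 + 1 + 6 + 2) / 4 = 12/4 = 3
  mean(Y) = (6 + 2 + 8 + 4) / 4 = 20/4 = 5
  mean(Z) = (6 + 5 + 2 + 3) / 4 = 16/4 = 4

Step 2 — sample covariance S[i,j] = (1/(n-1)) · Σ_k (x_{k,i} - mean_i) · (x_{k,j} - mean_j), with n-1 = 3.
  S[X,X] = ((0)·(0) + (-2)·(-2) + (3)·(3) + (-1)·(-1)) / 3 = 14/3 = 4.6667
  S[X,Y] = ((0)·(1) + (-2)·(-3) + (3)·(3) + (-1)·(-1)) / 3 = 16/3 = 5.3333
  S[X,Z] = ((0)·(2) + (-2)·(1) + (3)·(-2) + (-1)·(-1)) / 3 = -7/3 = -2.3333
  S[Y,Y] = ((1)·(1) + (-3)·(-3) + (3)·(3) + (-1)·(-1)) / 3 = 20/3 = 6.6667
  S[Y,Z] = ((1)·(2) + (-3)·(1) + (3)·(-2) + (-1)·(-1)) / 3 = -6/3 = -2
  S[Z,Z] = ((2)·(2) + (1)·(1) + (-2)·(-2) + (-1)·(-1)) / 3 = 10/3 = 3.3333

S is symmetric (S[j,i] = S[i,j]). Assembling:

S = [[4.6667, 5.3333, -2.3333],
 [5.3333, 6.6667, -2],
 [-2.3333, -2, 3.3333]]


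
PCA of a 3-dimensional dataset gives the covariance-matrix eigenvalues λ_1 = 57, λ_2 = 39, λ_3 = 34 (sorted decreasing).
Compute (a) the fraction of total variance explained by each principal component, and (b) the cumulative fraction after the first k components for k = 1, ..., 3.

Step 1 — total variance = trace(Sigma) = Σ λ_i = 57 + 39 + 34 = 130.

Step 2 — fraction explained by component i = λ_i / Σ λ:
  PC1: 57/130 = 0.4385
  PC2: 39/130 = 0.3
  PC3: 34/130 = 0.2615

Step 3 — cumulative fraction after k components = (λ_1 + ... + λ_k) / Σ λ:
  k = 1: 57/130 = 0.4385
  k = 2: (57 + 39)/130 = 96/130 = 0.7385
  k = 3: (57 + 39 + 34)/130 = 130/130 = 1

Summary (fraction, with percent):

explained: PC1 0.4385 (43.85%), PC2 0.3 (30%), PC3 0.2615 (26.15%);  cumulative: 0.4385, 0.7385, 1


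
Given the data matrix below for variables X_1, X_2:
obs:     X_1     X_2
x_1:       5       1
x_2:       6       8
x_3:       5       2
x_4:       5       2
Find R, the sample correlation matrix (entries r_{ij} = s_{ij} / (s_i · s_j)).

Step 1 — column means:
  mean(X_1) = (5 + 6 + 5 + 5) / 4 = 21/4 = 5.25
  mean(X_2) = (1 + 8 + 2 + 2) / 4 = 13/4 = 3.25

Step 2 — sample variances and covariances s[i,j] = (1/(n-1)) · Σ_k (x_{k,i} - mean_i) · (x_{k,j} - mean_j), with n-1 = 3:
  s[X_1,X_1] = ((-0.25)·(-0.25) + (0.75)·(0.75) + (-0.25)·(-0.25) + (-0.25)·(-0.25)) / 3 = 0.75/3 = 0.25
  s[X_1,X_2] = ((-0.25)·(-2.25) + (0.75)·(4.75) + (-0.25)·(-1.25) + (-0.25)·(-1.25)) / 3 = 4.75/3 = 1.5833
  s[X_2,X_2] = ((-2.25)·(-2.25) + (4.75)·(4.75) + (-1.25)·(-1.25) + (-1.25)·(-1.25)) / 3 = 30.75/3 = 10.25
  Sample standard deviations s_i = √(s[i,i]):
  s(X_1) = √(0.25) = 0.5
  s(X_2) = √(10.25) = 3.2016

Step 3 — r_{ij} = s_{ij} / (s_i · s_j):
  r[X_1,X_1] = 1 (diagonal).
  r[X_1,X_2] = 1.5833 / (0.5 · 3.2016) = 1.5833 / 1.6008 = 0.9891
  r[X_2,X_2] = 1 (diagonal).

R is symmetric with unit diagonal. Assembling:

R = [[1, 0.9891],
 [0.9891, 1]]


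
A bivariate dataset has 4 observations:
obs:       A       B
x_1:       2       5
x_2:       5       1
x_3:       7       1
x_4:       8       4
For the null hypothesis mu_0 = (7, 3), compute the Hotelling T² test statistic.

Step 1 — sample mean vector:
  mean(A) = (2 + 5 + 7 + 8) / 4 = 22/4 = 5.5
  mean(B) = (5 + 1 + 1 + 4) / 4 = 11/4 = 2.75
  x̄ = (5.5, 2.75),  deviation x̄ - mu_0 = (5.5, 2.75) - (7, 3) = (-1.5, -0.25).

Step 2 — sample covariance matrix, S[i,j] = (1/(n-1)) · Σ_k (x_{k,i} - mean_i) · (x_{k,j} - mean_j), divisor n-1 = 3:
  S[A,A] = ((-3.5)·(-3.5) + (-0.5)·(-0.5) + (1.5)·(1.5) + (2.5)·(2.5)) / 3 = 21/3 = 7
  S[A,B] = ((-3.5)·(2.25) + (-0.5)·(-1.75) + (1.5)·(-1.75) + (2.5)·(1.25)) / 3 = -6.5/3 = -2.1667
  S[B,B] = ((2.25)·(2.25) + (-1.75)·(-1.75) + (-1.75)·(-1.75) + (1.25)·(1.25)) / 3 = 12.75/3 = 4.25
  S = [[7, -2.1667],
 [-2.1667, 4.25]].

Step 3 — invert S. det(S) = 7·4.25 - (-2.1667)² = 25.0556.
  S^{-1} = (1/det) · [[d, -b], [-b, a]] = [[0.1696, 0.0865],
 [0.0865, 0.2794]].

Step 4 — quadratic form (x̄ - mu_0)^T · S^{-1} · (x̄ - mu_0):
  S^{-1} · (x̄ - mu_0) = (-0.2761, -0.1996),
  (x̄ - mu_0)^T · [...] = (-1.5)·(-0.2761) + (-0.25)·(-0.1996) = 0.464.

Step 5 — scale by n: T² = 4 · 0.464 = 1.8559.

T² ≈ 1.8559


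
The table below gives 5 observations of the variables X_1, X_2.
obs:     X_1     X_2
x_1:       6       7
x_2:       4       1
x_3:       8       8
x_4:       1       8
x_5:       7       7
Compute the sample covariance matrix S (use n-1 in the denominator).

Step 1 — column means:
  mean(X_1) = (6 + 4 + 8 + 1 + 7) / 5 = 26/5 = 5.2
  mean(X_2) = (7 + 1 + 8 + 8 + 7) / 5 = 31/5 = 6.2

Step 2 — sample covariance S[i,j] = (1/(n-1)) · Σ_k (x_{k,i} - mean_i) · (x_{k,j} - mean_j), with n-1 = 4.
  S[X_1,X_1] = ((0.8)·(0.8) + (-1.2)·(-1.2) + (2.8)·(2.8) + (-4.2)·(-4.2) + (1.8)·(1.8)) / 4 = 30.8/4 = 7.7
  S[X_1,X_2] = ((0.8)·(0.8) + (-1.2)·(-5.2) + (2.8)·(1.8) + (-4.2)·(1.8) + (1.8)·(0.8)) / 4 = 5.8/4 = 1.45
  S[X_2,X_2] = ((0.8)·(0.8) + (-5.2)·(-5.2) + (1.8)·(1.8) + (1.8)·(1.8) + (0.8)·(0.8)) / 4 = 34.8/4 = 8.7

S is symmetric (S[j,i] = S[i,j]). Assembling:

S = [[7.7, 1.45],
 [1.45, 8.7]]


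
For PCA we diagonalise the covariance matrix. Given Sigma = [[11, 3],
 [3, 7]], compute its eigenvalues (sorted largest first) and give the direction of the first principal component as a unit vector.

Step 1 — characteristic polynomial of 2×2 Sigma:
  det(Sigma - λI) = λ² - trace · λ + det = 0.
  trace = 11 + 7 = 18, det = 11·7 - (3)² = 68.
Step 2 — discriminant:
  Δ = trace² - 4·det = 324 - 272 = 52.
Step 3 — eigenvalues:
  λ = (trace ± √Δ)/2 = (18 ± 7.2111)/2,
  λ_1 = 12.6056,  λ_2 = 5.3944.

Step 4 — unit eigenvector for λ_1: solve (Sigma - λ_1 I)v = 0. First row:
  (11 - 12.6056)·v_x + (3)·v_y = 0, i.e. (-1.6056)·v_x + (3)·v_y = 0,
  so v ∝ (b, λ_1 - a) = (3, 1.6056) = u.
  ||u|| = √((3)² + (1.6056)²) = √(11.5778) ≈ 3.4026,
  v_1 = u/||u|| ≈ (0.8817, 0.4719) (||v_1|| = 1).

λ_1 = 12.6056,  λ_2 = 5.3944;  v_1 ≈ (0.8817, 0.4719)


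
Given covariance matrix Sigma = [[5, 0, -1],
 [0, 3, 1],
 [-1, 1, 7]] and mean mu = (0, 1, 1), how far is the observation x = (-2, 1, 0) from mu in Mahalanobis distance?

Step 1 — centre the observation: (x - mu) = (-2, 0, -1).

Step 2 — invert Sigma (cofactor / det for 3×3, or solve directly):
  Sigma^{-1} = [[0.2062, -0.0103, 0.0309],
 [-0.0103, 0.3505, -0.0515],
 [0.0309, -0.0515, 0.1546]].

Step 3 — form the quadratic (x - mu)^T · Sigma^{-1} · (x - mu):
  Sigma^{-1} · (x - mu) = (-0.4433, 0.0722, -0.2165).
  (x - mu)^T · [Sigma^{-1} · (x - mu)] = (-2)·(-0.4433) + (0)·(0.0722) + (-1)·(-0.2165) = 1.1031.

Step 4 — take square root: d = √(1.1031) ≈ 1.0503.

d(x, mu) = √(1.1031) ≈ 1.0503


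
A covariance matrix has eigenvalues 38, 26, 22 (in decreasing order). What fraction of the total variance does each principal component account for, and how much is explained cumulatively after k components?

Step 1 — total variance = trace(Sigma) = Σ λ_i = 38 + 26 + 22 = 86.

Step 2 — fraction explained by component i = λ_i / Σ λ:
  PC1: 38/86 = 0.4419
  PC2: 26/86 = 0.3023
  PC3: 22/86 = 0.2558

Step 3 — cumulative fraction after k components = (λ_1 + ... + λ_k) / Σ λ:
  k = 1: 38/86 = 0.4419
  k = 2: (38 + 26)/86 = 64/86 = 0.7442
  k = 3: (38 + 26 + 22)/86 = 86/86 = 1

Summary (fraction, with percent):

explained: PC1 0.4419 (44.19%), PC2 0.3023 (30.23%), PC3 0.2558 (25.58%);  cumulative: 0.4419, 0.7442, 1


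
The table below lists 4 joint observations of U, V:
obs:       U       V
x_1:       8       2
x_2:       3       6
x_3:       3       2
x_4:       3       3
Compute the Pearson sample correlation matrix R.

Step 1 — column means:
  mean(U) = (8 + 3 + 3 + 3) / 4 = 17/4 = 4.25
  mean(V) = (2 + 6 + 2 + 3) / 4 = 13/4 = 3.25

Step 2 — sample variances and covariances s[i,j] = (1/(n-1)) · Σ_k (x_{k,i} - mean_i) · (x_{k,j} - mean_j), with n-1 = 3:
  s[U,U] = ((3.75)·(3.75) + (-1.25)·(-1.25) + (-1.25)·(-1.25) + (-1.25)·(-1.25)) / 3 = 18.75/3 = 6.25
  s[U,V] = ((3.75)·(-1.25) + (-1.25)·(2.75) + (-1.25)·(-1.25) + (-1.25)·(-0.25)) / 3 = -6.25/3 = -2.0833
  s[V,V] = ((-1.25)·(-1.25) + (2.75)·(2.75) + (-1.25)·(-1.25) + (-0.25)·(-0.25)) / 3 = 10.75/3 = 3.5833
  Sample standard deviations s_i = √(s[i,i]):
  s(U) = √(6.25) = 2.5
  s(V) = √(3.5833) = 1.893

Step 3 — r_{ij} = s_{ij} / (s_i · s_j):
  r[U,U] = 1 (diagonal).
  r[U,V] = -2.0833 / (2.5 · 1.893) = -2.0833 / 4.7324 = -0.4402
  r[V,V] = 1 (diagonal).

R is symmetric with unit diagonal. Assembling:

R = [[1, -0.4402],
 [-0.4402, 1]]


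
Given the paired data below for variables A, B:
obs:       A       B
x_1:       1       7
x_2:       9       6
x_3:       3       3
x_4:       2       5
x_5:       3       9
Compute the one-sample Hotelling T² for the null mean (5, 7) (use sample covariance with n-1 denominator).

Step 1 — sample mean vector:
  mean(A) = (1 + 9 + 3 + 2 + 3) / 5 = 18/5 = 3.6
  mean(B) = (7 + 6 + 3 + 5 + 9) / 5 = 30/5 = 6
  x̄ = (3.6, 6),  deviation x̄ - mu_0 = (3.6, 6) - (5, 7) = (-1.4, -1).

Step 2 — sample covariance matrix, S[i,j] = (1/(n-1)) · Σ_k (x_{k,i} - mean_i) · (x_{k,j} - mean_j), divisor n-1 = 4:
  S[A,A] = ((-2.6)·(-2.6) + (5.4)·(5.4) + (-0.6)·(-0.6) + (-1.6)·(-1.6) + (-0.6)·(-0.6)) / 4 = 39.2/4 = 9.8
  S[A,B] = ((-2.6)·(1) + (5.4)·(0) + (-0.6)·(-3) + (-1.6)·(-1) + (-0.6)·(3)) / 4 = -1/4 = -0.25
  S[B,B] = ((1)·(1) + (0)·(0) + (-3)·(-3) + (-1)·(-1) + (3)·(3)) / 4 = 20/4 = 5
  S = [[9.8, -0.25],
 [-0.25, 5]].

Step 3 — invert S. det(S) = 9.8·5 - (-0.25)² = 48.9375.
  S^{-1} = (1/det) · [[d, -b], [-b, a]] = [[0.1022, 0.0051],
 [0.0051, 0.2003]].

Step 4 — quadratic form (x̄ - mu_0)^T · S^{-1} · (x̄ - mu_0):
  S^{-1} · (x̄ - mu_0) = (-0.1481, -0.2074),
  (x̄ - mu_0)^T · [...] = (-1.4)·(-0.1481) + (-1)·(-0.2074) = 0.4148.

Step 5 — scale by n: T² = 5 · 0.4148 = 2.0741.

T² ≈ 2.0741


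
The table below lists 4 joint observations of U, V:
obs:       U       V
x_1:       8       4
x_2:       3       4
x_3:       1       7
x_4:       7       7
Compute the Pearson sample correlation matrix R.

Step 1 — column means:
  mean(U) = (8 + 3 + 1 + 7) / 4 = 19/4 = 4.75
  mean(V) = (4 + 4 + 7 + 7) / 4 = 22/4 = 5.5

Step 2 — sample variances and covariances s[i,j] = (1/(n-1)) · Σ_k (x_{k,i} - mean_i) · (x_{k,j} - mean_j), with n-1 = 3:
  s[U,U] = ((3.25)·(3.25) + (-1.75)·(-1.75) + (-3.75)·(-3.75) + (2.25)·(2.25)) / 3 = 32.75/3 = 10.9167
  s[U,V] = ((3.25)·(-1.5) + (-1.75)·(-1.5) + (-3.75)·(1.5) + (2.25)·(1.5)) / 3 = -4.5/3 = -1.5
  s[V,V] = ((-1.5)·(-1.5) + (-1.5)·(-1.5) + (1.5)·(1.5) + (1.5)·(1.5)) / 3 = 9/3 = 3
  Sample standard deviations s_i = √(s[i,i]):
  s(U) = √(10.9167) = 3.304
  s(V) = √(3) = 1.7321

Step 3 — r_{ij} = s_{ij} / (s_i · s_j):
  r[U,U] = 1 (diagonal).
  r[U,V] = -1.5 / (3.304 · 1.7321) = -1.5 / 5.7228 = -0.2621
  r[V,V] = 1 (diagonal).

R is symmetric with unit diagonal. Assembling:

R = [[1, -0.2621],
 [-0.2621, 1]]


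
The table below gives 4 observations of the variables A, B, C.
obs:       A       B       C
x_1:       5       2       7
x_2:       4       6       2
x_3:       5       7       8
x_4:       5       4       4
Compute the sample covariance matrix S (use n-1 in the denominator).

Step 1 — column means:
  mean(A) = (5 + 4 + 5 + 5) / 4 = 19/4 = 4.75
  mean(B) = (2 + 6 + 7 + 4) / 4 = 19/4 = 4.75
  mean(C) = (7 + 2 + 8 + 4) / 4 = 21/4 = 5.25

Step 2 — sample covariance S[i,j] = (1/(n-1)) · Σ_k (x_{k,i} - mean_i) · (x_{k,j} - mean_j), with n-1 = 3.
  S[A,A] = ((0.25)·(0.25) + (-0.75)·(-0.75) + (0.25)·(0.25) + (0.25)·(0.25)) / 3 = 0.75/3 = 0.25
  S[A,B] = ((0.25)·(-2.75) + (-0.75)·(1.25) + (0.25)·(2.25) + (0.25)·(-0.75)) / 3 = -1.25/3 = -0.4167
  S[A,C] = ((0.25)·(1.75) + (-0.75)·(-3.25) + (0.25)·(2.75) + (0.25)·(-1.25)) / 3 = 3.25/3 = 1.0833
  S[B,B] = ((-2.75)·(-2.75) + (1.25)·(1.25) + (2.25)·(2.25) + (-0.75)·(-0.75)) / 3 = 14.75/3 = 4.9167
  S[B,C] = ((-2.75)·(1.75) + (1.25)·(-3.25) + (2.25)·(2.75) + (-0.75)·(-1.25)) / 3 = -1.75/3 = -0.5833
  S[C,C] = ((1.75)·(1.75) + (-3.25)·(-3.25) + (2.75)·(2.75) + (-1.25)·(-1.25)) / 3 = 22.75/3 = 7.5833

S is symmetric (S[j,i] = S[i,j]). Assembling:

S = [[0.25, -0.4167, 1.0833],
 [-0.4167, 4.9167, -0.5833],
 [1.0833, -0.5833, 7.5833]]


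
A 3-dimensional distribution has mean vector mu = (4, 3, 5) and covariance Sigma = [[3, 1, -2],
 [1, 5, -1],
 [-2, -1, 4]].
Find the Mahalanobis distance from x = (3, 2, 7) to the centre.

Step 1 — centre the observation: (x - mu) = (-1, -1, 2).

Step 2 — invert Sigma (cofactor / det for 3×3, or solve directly):
  Sigma^{-1} = [[0.5135, -0.0541, 0.2432],
 [-0.0541, 0.2162, 0.027],
 [0.2432, 0.027, 0.3784]].

Step 3 — form the quadratic (x - mu)^T · Sigma^{-1} · (x - mu):
  Sigma^{-1} · (x - mu) = (0.027, -0.1081, 0.4865).
  (x - mu)^T · [Sigma^{-1} · (x - mu)] = (-1)·(0.027) + (-1)·(-0.1081) + (2)·(0.4865) = 1.0541.

Step 4 — take square root: d = √(1.0541) ≈ 1.0267.

d(x, mu) = √(1.0541) ≈ 1.0267


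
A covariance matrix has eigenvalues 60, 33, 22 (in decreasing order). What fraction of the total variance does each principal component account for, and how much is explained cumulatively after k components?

Step 1 — total variance = trace(Sigma) = Σ λ_i = 60 + 33 + 22 = 115.

Step 2 — fraction explained by component i = λ_i / Σ λ:
  PC1: 60/115 = 0.5217
  PC2: 33/115 = 0.287
  PC3: 22/115 = 0.1913

Step 3 — cumulative fraction after k components = (λ_1 + ... + λ_k) / Σ λ:
  k = 1: 60/115 = 0.5217
  k = 2: (60 + 33)/115 = 93/115 = 0.8087
  k = 3: (60 + 33 + 22)/115 = 115/115 = 1

Summary (fraction, with percent):

explained: PC1 0.5217 (52.17%), PC2 0.287 (28.7%), PC3 0.1913 (19.13%);  cumulative: 0.5217, 0.8087, 1


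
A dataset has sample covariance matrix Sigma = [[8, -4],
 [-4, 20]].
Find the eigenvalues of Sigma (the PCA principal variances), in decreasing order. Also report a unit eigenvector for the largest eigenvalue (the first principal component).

Step 1 — characteristic polynomial of 2×2 Sigma:
  det(Sigma - λI) = λ² - trace · λ + det = 0.
  trace = 8 + 20 = 28, det = 8·20 - (-4)² = 144.
Step 2 — discriminant:
  Δ = trace² - 4·det = 784 - 576 = 208.
Step 3 — eigenvalues:
  λ = (trace ± √Δ)/2 = (28 ± 14.4222)/2,
  λ_1 = 21.2111,  λ_2 = 6.7889.

Step 4 — unit eigenvector for λ_1: solve (Sigma - λ_1 I)v = 0. First row:
  (8 - 21.2111)·v_x + (-4)·v_y = 0, i.e. (-13.2111)·v_x + (-4)·v_y = 0,
  so v ∝ (b, λ_1 - a) = (-4, 13.2111); multiply by -1 so the first entry is positive: u = (4, -13.2111).
  ||u|| = √((4)² + (-13.2111)²) = √(190.5332) ≈ 13.8034,
  v_1 = u/||u|| ≈ (0.2898, -0.9571) (||v_1|| = 1).

λ_1 = 21.2111,  λ_2 = 6.7889;  v_1 ≈ (0.2898, -0.9571)


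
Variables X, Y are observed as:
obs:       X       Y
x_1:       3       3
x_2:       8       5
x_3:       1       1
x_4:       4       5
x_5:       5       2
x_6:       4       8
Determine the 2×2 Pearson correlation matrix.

Step 1 — column means:
  mean(X) = (3 + 8 + 1 + 4 + 5 + 4) / 6 = 25/6 = 4.1667
  mean(Y) = (3 + 5 + 1 + 5 + 2 + 8) / 6 = 24/6 = 4

Step 2 — sample variances and covariances s[i,j] = (1/(n-1)) · Σ_k (x_{k,i} - mean_i) · (x_{k,j} - mean_j), with n-1 = 5:
  s[X,X] = ((-1.1667)·(-1.1667) + (3.8333)·(3.8333) + (-3.1667)·(-3.1667) + (-0.1667)·(-0.1667) + (0.8333)·(0.8333) + (-0.1667)·(-0.1667)) / 5 = 26.8333/5 = 5.3667
  s[X,Y] = ((-1.1667)·(-1) + (3.8333)·(1) + (-3.1667)·(-3) + (-0.1667)·(1) + (0.8333)·(-2) + (-0.1667)·(4)) / 5 = 12/5 = 2.4
  s[Y,Y] = ((-1)·(-1) + (1)·(1) + (-3)·(-3) + (1)·(1) + (-2)·(-2) + (4)·(4)) / 5 = 32/5 = 6.4
  Sample standard deviations s_i = √(s[i,i]):
  s(X) = √(5.3667) = 2.3166
  s(Y) = √(6.4) = 2.5298

Step 3 — r_{ij} = s_{ij} / (s_i · s_j):
  r[X,X] = 1 (diagonal).
  r[X,Y] = 2.4 / (2.3166 · 2.5298) = 2.4 / 5.8606 = 0.4095
  r[Y,Y] = 1 (diagonal).

R is symmetric with unit diagonal. Assembling:

R = [[1, 0.4095],
 [0.4095, 1]]


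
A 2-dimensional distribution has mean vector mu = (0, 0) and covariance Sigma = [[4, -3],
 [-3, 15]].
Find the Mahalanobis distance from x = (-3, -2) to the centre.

Step 1 — centre the observation: (x - mu) = (-3, -2).

Step 2 — invert Sigma. det(Sigma) = 4·15 - (-3)² = 51.
  Sigma^{-1} = (1/det) · [[d, -b], [-b, a]] = [[0.2941, 0.0588],
 [0.0588, 0.0784]].

Step 3 — form the quadratic (x - mu)^T · Sigma^{-1} · (x - mu):
  Sigma^{-1} · (x - mu) = (-1, -0.3333).
  (x - mu)^T · [Sigma^{-1} · (x - mu)] = (-3)·(-1) + (-2)·(-0.3333) = 3.6667.

Step 4 — take square root: d = √(3.6667) ≈ 1.9149.

d(x, mu) = √(3.6667) ≈ 1.9149


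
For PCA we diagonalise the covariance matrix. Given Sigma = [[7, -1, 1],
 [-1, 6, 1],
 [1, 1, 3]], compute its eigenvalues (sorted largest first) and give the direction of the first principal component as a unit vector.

Step 1 — characteristic polynomial p(λ) = det(λI - Sigma) = λ³ - tr·λ² + c_1·λ - det, where tr = trace, c_1 = sum of the principal 2×2 minors, det = det(Sigma):
  tr = 7 + 6 + 3 = 16,
  c_1 = (7·6 - (-1)²) + (7·3 - (1)²) + (6·3 - (1)²) = 41 + 20 + 17 = 78,
  det = 7·(6·3 - (1)²) - (-1)·((-1)·3 - (1)·(1)) + (1)·((-1)·(1) - 6·(1)) = 7·(17) - (-1)·(-4) + (1)·(-7) = 108.
  So p(λ) = λ³ - 16λ² + 78λ - 108.
Step 2 — look for an integer root (rational root theorem: any rational root is an integer divisor of 108). Testing λ = 6:
  p(6) = 216 - 576 + 468 - 108 = 0  ✓
  Dividing out (λ - 6): p(λ) = (λ - 6)(λ² - 10λ + 18).
Step 3 — remaining eigenvalues from the quadratic λ² - 10λ + 18 = 0:
  Δ = 10² - 4·18 = 100 - 72 = 28,  λ = (10 ± √28)/2 = (10 ± 5.2915)/2 ≈ 7.6458 or 2.3542.
  Sorted: λ_1 = 7.6458,  λ_2 = 6,  λ_3 = 2.3542  (check: sum = 16 = tr ✓).

Step 4 — unit eigenvector for λ_1 ≈ 7.6458: v spans the null space of (Sigma - λ_1 I), whose rows are
  r_1 = (-0.6458, -1, 1),  r_2 = (-1, -1.6458, 1),  r_3 = (1, 1, -4.6458).
  v is orthogonal to every row, so take v ∝ r_2 × r_3 = ((-1.6458)·(-4.6458) - (1)·(1), (1)·(1) - (-1)·(-4.6458), (-1)·(1) - (-1.6458)·(1)) ≈ (6.6458, -3.6458, 0.6458).
  Let u = (6.6458, -3.6458, 0.6458).
  ||u|| = √((6.6458)² + (-3.6458)² + (0.6458)²) = √(57.8745) ≈ 7.6075,  v_1 = u/||u|| ≈ (0.8736, -0.4792, 0.0849) (||v_1|| = 1).

λ_1 = 7.6458,  λ_2 = 6,  λ_3 = 2.3542;  v_1 ≈ (0.8736, -0.4792, 0.0849)


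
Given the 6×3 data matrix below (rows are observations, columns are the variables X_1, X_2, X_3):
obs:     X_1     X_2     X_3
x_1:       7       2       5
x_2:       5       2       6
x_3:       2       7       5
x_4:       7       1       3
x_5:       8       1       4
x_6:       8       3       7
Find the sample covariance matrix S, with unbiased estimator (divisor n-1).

Step 1 — column means:
  mean(X_1) = (7 + 5 + 2 + 7 + 8 + 8) / 6 = 37/6 = 6.1667
  mean(X_2) = (2 + 2 + 7 + 1 + 1 + 3) / 6 = 16/6 = 2.6667
  mean(X_3) = (5 + 6 + 5 + 3 + 4 + 7) / 6 = 30/6 = 5

Step 2 — sample covariance S[i,j] = (1/(n-1)) · Σ_k (x_{k,i} - mean_i) · (x_{k,j} - mean_j), with n-1 = 5.
  S[X_1,X_1] = ((0.8333)·(0.8333) + (-1.1667)·(-1.1667) + (-4.1667)·(-4.1667) + (0.8333)·(0.8333) + (1.8333)·(1.8333) + (1.8333)·(1.8333)) / 5 = 26.8333/5 = 5.3667
  S[X_1,X_2] = ((0.8333)·(-0.6667) + (-1.1667)·(-0.6667) + (-4.1667)·(4.3333) + (0.8333)·(-1.6667) + (1.8333)·(-1.6667) + (1.8333)·(0.3333)) / 5 = -21.6667/5 = -4.3333
  S[X_1,X_3] = ((0.8333)·(0) + (-1.1667)·(1) + (-4.1667)·(0) + (0.8333)·(-2) + (1.8333)·(-1) + (1.8333)·(2)) / 5 = -1/5 = -0.2
  S[X_2,X_2] = ((-0.6667)·(-0.6667) + (-0.6667)·(-0.6667) + (4.3333)·(4.3333) + (-1.6667)·(-1.6667) + (-1.6667)·(-1.6667) + (0.3333)·(0.3333)) / 5 = 25.3333/5 = 5.0667
  S[X_2,X_3] = ((-0.6667)·(0) + (-0.6667)·(1) + (4.3333)·(0) + (-1.6667)·(-2) + (-1.6667)·(-1) + (0.3333)·(2)) / 5 = 5/5 = 1
  S[X_3,X_3] = ((0)·(0) + (1)·(1) + (0)·(0) + (-2)·(-2) + (-1)·(-1) + (2)·(2)) / 5 = 10/5 = 2

S is symmetric (S[j,i] = S[i,j]). Assembling:

S = [[5.3667, -4.3333, -0.2],
 [-4.3333, 5.0667, 1],
 [-0.2, 1, 2]]


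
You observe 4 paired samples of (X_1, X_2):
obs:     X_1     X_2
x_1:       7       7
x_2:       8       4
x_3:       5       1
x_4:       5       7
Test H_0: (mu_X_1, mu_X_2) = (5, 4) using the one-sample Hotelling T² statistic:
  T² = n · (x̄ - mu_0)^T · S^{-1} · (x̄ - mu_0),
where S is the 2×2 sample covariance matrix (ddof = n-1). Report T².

Step 1 — sample mean vector:
  mean(X_1) = (7 + 8 + 5 + 5) / 4 = 25/4 = 6.25
  mean(X_2) = (7 + 4 + 1 + 7) / 4 = 19/4 = 4.75
  x̄ = (6.25, 4.75),  deviation x̄ - mu_0 = (6.25, 4.75) - (5, 4) = (1.25, 0.75).

Step 2 — sample covariance matrix, S[i,j] = (1/(n-1)) · Σ_k (x_{k,i} - mean_i) · (x_{k,j} - mean_j), divisor n-1 = 3:
  S[X_1,X_1] = ((0.75)·(0.75) + (1.75)·(1.75) + (-1.25)·(-1.25) + (-1.25)·(-1.25)) / 3 = 6.75/3 = 2.25
  S[X_1,X_2] = ((0.75)·(2.25) + (1.75)·(-0.75) + (-1.25)·(-3.75) + (-1.25)·(2.25)) / 3 = 2.25/3 = 0.75
  S[X_2,X_2] = ((2.25)·(2.25) + (-0.75)·(-0.75) + (-3.75)·(-3.75) + (2.25)·(2.25)) / 3 = 24.75/3 = 8.25
  S = [[2.25, 0.75],
 [0.75, 8.25]].

Step 3 — invert S. det(S) = 2.25·8.25 - (0.75)² = 18.
  S^{-1} = (1/det) · [[d, -b], [-b, a]] = [[0.4583, -0.0417],
 [-0.0417, 0.125]].

Step 4 — quadratic form (x̄ - mu_0)^T · S^{-1} · (x̄ - mu_0):
  S^{-1} · (x̄ - mu_0) = (0.5417, 0.0417),
  (x̄ - mu_0)^T · [...] = (1.25)·(0.5417) + (0.75)·(0.0417) = 0.7083.

Step 5 — scale by n: T² = 4 · 0.7083 = 2.8333.

T² ≈ 2.8333


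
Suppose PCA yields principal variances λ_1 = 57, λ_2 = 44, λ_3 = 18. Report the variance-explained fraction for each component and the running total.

Step 1 — total variance = trace(Sigma) = Σ λ_i = 57 + 44 + 18 = 119.

Step 2 — fraction explained by component i = λ_i / Σ λ:
  PC1: 57/119 = 0.479
  PC2: 44/119 = 0.3697
  PC3: 18/119 = 0.1513

Step 3 — cumulative fraction after k components = (λ_1 + ... + λ_k) / Σ λ:
  k = 1: 57/119 = 0.479
  k = 2: (57 + 44)/119 = 101/119 = 0.8487
  k = 3: (57 + 44 + 18)/119 = 119/119 = 1

Summary (fraction, with percent):

explained: PC1 0.479 (47.9%), PC2 0.3697 (36.97%), PC3 0.1513 (15.13%);  cumulative: 0.479, 0.8487, 1


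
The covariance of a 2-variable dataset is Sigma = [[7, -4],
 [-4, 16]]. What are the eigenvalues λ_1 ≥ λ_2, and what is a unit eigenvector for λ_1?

Step 1 — characteristic polynomial of 2×2 Sigma:
  det(Sigma - λI) = λ² - trace · λ + det = 0.
  trace = 7 + 16 = 23, det = 7·16 - (-4)² = 96.
Step 2 — discriminant:
  Δ = trace² - 4·det = 529 - 384 = 145.
Step 3 — eigenvalues:
  λ = (trace ± √Δ)/2 = (23 ± 12.0416)/2,
  λ_1 = 17.5208,  λ_2 = 5.4792.

Step 4 — unit eigenvector for λ_1: solve (Sigma - λ_1 I)v = 0. First row:
  (7 - 17.5208)·v_x + (-4)·v_y = 0, i.e. (-10.5208)·v_x + (-4)·v_y = 0,
  so v ∝ (b, λ_1 - a) = (-4, 10.5208); multiply by -1 so the first entry is positive: u = (4, -10.5208).
  ||u|| = √((4)² + (-10.5208)²) = √(126.6872) ≈ 11.2555,
  v_1 = u/||u|| ≈ (0.3554, -0.9347) (||v_1|| = 1).

λ_1 = 17.5208,  λ_2 = 5.4792;  v_1 ≈ (0.3554, -0.9347)


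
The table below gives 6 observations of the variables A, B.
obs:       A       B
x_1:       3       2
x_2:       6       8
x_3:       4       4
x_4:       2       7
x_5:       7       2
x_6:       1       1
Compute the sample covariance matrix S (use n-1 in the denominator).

Step 1 — column means:
  mean(A) = (3 + 6 + 4 + 2 + 7 + 1) / 6 = 23/6 = 3.8333
  mean(B) = (2 + 8 + 4 + 7 + 2 + 1) / 6 = 24/6 = 4

Step 2 — sample covariance S[i,j] = (1/(n-1)) · Σ_k (x_{k,i} - mean_i) · (x_{k,j} - mean_j), with n-1 = 5.
  S[A,A] = ((-0.8333)·(-0.8333) + (2.1667)·(2.1667) + (0.1667)·(0.1667) + (-1.8333)·(-1.8333) + (3.1667)·(3.1667) + (-2.8333)·(-2.8333)) / 5 = 26.8333/5 = 5.3667
  S[A,B] = ((-0.8333)·(-2) + (2.1667)·(4) + (0.1667)·(0) + (-1.8333)·(3) + (3.1667)·(-2) + (-2.8333)·(-3)) / 5 = 7/5 = 1.4
  S[B,B] = ((-2)·(-2) + (4)·(4) + (0)·(0) + (3)·(3) + (-2)·(-2) + (-3)·(-3)) / 5 = 42/5 = 8.4

S is symmetric (S[j,i] = S[i,j]). Assembling:

S = [[5.3667, 1.4],
 [1.4, 8.4]]


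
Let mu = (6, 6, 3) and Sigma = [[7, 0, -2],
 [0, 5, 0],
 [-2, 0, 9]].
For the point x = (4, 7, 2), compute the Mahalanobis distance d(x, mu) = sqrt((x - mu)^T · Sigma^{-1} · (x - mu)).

Step 1 — centre the observation: (x - mu) = (-2, 1, -1).

Step 2 — invert Sigma (cofactor / det for 3×3, or solve directly):
  Sigma^{-1} = [[0.1525, 0, 0.0339],
 [0, 0.2, 0],
 [0.0339, 0, 0.1186]].

Step 3 — form the quadratic (x - mu)^T · Sigma^{-1} · (x - mu):
  Sigma^{-1} · (x - mu) = (-0.339, 0.2, -0.1864).
  (x - mu)^T · [Sigma^{-1} · (x - mu)] = (-2)·(-0.339) + (1)·(0.2) + (-1)·(-0.1864) = 1.0644.

Step 4 — take square root: d = √(1.0644) ≈ 1.0317.

d(x, mu) = √(1.0644) ≈ 1.0317


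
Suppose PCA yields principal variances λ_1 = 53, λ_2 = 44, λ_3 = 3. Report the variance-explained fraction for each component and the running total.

Step 1 — total variance = trace(Sigma) = Σ λ_i = 53 + 44 + 3 = 100.

Step 2 — fraction explained by component i = λ_i / Σ λ:
  PC1: 53/100 = 0.53
  PC2: 44/100 = 0.44
  PC3: 3/100 = 0.03

Step 3 — cumulative fraction after k components = (λ_1 + ... + λ_k) / Σ λ:
  k = 1: 53/100 = 0.53
  k = 2: (53 + 44)/100 = 97/100 = 0.97
  k = 3: (53 + 44 + 3)/100 = 100/100 = 1

Summary (fraction, with percent):

explained: PC1 0.53 (53%), PC2 0.44 (44%), PC3 0.03 (3%);  cumulative: 0.53, 0.97, 1


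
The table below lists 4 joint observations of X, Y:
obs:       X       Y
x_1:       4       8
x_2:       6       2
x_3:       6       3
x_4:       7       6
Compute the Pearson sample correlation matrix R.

Step 1 — column means:
  mean(X) = (4 + 6 + 6 + 7) / 4 = 23/4 = 5.75
  mean(Y) = (8 + 2 + 3 + 6) / 4 = 19/4 = 4.75

Step 2 — sample variances and covariances s[i,j] = (1/(n-1)) · Σ_k (x_{k,i} - mean_i) · (x_{k,j} - mean_j), with n-1 = 3:
  s[X,X] = ((-1.75)·(-1.75) + (0.25)·(0.25) + (0.25)·(0.25) + (1.25)·(1.25)) / 3 = 4.75/3 = 1.5833
  s[X,Y] = ((-1.75)·(3.25) + (0.25)·(-2.75) + (0.25)·(-1.75) + (1.25)·(1.25)) / 3 = -5.25/3 = -1.75
  s[Y,Y] = ((3.25)·(3.25) + (-2.75)·(-2.75) + (-1.75)·(-1.75) + (1.25)·(1.25)) / 3 = 22.75/3 = 7.5833
  Sample standard deviations s_i = √(s[i,i]):
  s(X) = √(1.5833) = 1.2583
  s(Y) = √(7.5833) = 2.7538

Step 3 — r_{ij} = s_{ij} / (s_i · s_j):
  r[X,X] = 1 (diagonal).
  r[X,Y] = -1.75 / (1.2583 · 2.7538) = -1.75 / 3.4651 = -0.505
  r[Y,Y] = 1 (diagonal).

R is symmetric with unit diagonal. Assembling:

R = [[1, -0.505],
 [-0.505, 1]]


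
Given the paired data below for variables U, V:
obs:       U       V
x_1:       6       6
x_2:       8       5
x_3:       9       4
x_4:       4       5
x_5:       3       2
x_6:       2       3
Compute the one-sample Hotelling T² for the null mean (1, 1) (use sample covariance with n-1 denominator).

Step 1 — sample mean vector:
  mean(U) = (6 + 8 + 9 + 4 + 3 + 2) / 6 = 32/6 = 5.3333
  mean(V) = (6 + 5 + 4 + 5 + 2 + 3) / 6 = 25/6 = 4.1667
  x̄ = (5.3333, 4.1667),  deviation x̄ - mu_0 = (5.3333, 4.1667) - (1, 1) = (4.3333, 3.1667).

Step 2 — sample covariance matrix, S[i,j] = (1/(n-1)) · Σ_k (x_{k,i} - mean_i) · (x_{k,j} - mean_j), divisor n-1 = 5:
  S[U,U] = ((0.6667)·(0.6667) + (2.6667)·(2.6667) + (3.6667)·(3.6667) + (-1.3333)·(-1.3333) + (-2.3333)·(-2.3333) + (-3.3333)·(-3.3333)) / 5 = 39.3333/5 = 7.8667
  S[U,V] = ((0.6667)·(1.8333) + (2.6667)·(0.8333) + (3.6667)·(-0.1667) + (-1.3333)·(0.8333) + (-2.3333)·(-2.1667) + (-3.3333)·(-1.1667)) / 5 = 10.6667/5 = 2.1333
  S[V,V] = ((1.8333)·(1.8333) + (0.8333)·(0.8333) + (-0.1667)·(-0.1667) + (0.8333)·(0.8333) + (-2.1667)·(-2.1667) + (-1.1667)·(-1.1667)) / 5 = 10.8333/5 = 2.1667
  S = [[7.8667, 2.1333],
 [2.1333, 2.1667]].

Step 3 — invert S. det(S) = 7.8667·2.1667 - (2.1333)² = 12.4933.
  S^{-1} = (1/det) · [[d, -b], [-b, a]] = [[0.1734, -0.1708],
 [-0.1708, 0.6297]].

Step 4 — quadratic form (x̄ - mu_0)^T · S^{-1} · (x̄ - mu_0):
  S^{-1} · (x̄ - mu_0) = (0.2108, 1.254),
  (x̄ - mu_0)^T · [...] = (4.3333)·(0.2108) + (3.1667)·(1.254) = 4.8844.

Step 5 — scale by n: T² = 6 · 4.8844 = 29.3063.

T² ≈ 29.3063


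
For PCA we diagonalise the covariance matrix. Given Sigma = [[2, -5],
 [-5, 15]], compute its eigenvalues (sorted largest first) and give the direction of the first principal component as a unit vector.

Step 1 — characteristic polynomial of 2×2 Sigma:
  det(Sigma - λI) = λ² - trace · λ + det = 0.
  trace = 2 + 15 = 17, det = 2·15 - (-5)² = 5.
Step 2 — discriminant:
  Δ = trace² - 4·det = 289 - 20 = 269.
Step 3 — eigenvalues:
  λ = (trace ± √Δ)/2 = (17 ± 16.4012)/2,
  λ_1 = 16.7006,  λ_2 = 0.2994.

Step 4 — unit eigenvector for λ_1: solve (Sigma - λ_1 I)v = 0. First row:
  (2 - 16.7006)·v_x + (-5)·v_y = 0, i.e. (-14.7006)·v_x + (-5)·v_y = 0,
  so v ∝ (b, λ_1 - a) = (-5, 14.7006); multiply by -1 so the first entry is positive: u = (5, -14.7006).
  ||u|| = √((5)² + (-14.7006)²) = √(241.1079) ≈ 15.5277,
  v_1 = u/||u|| ≈ (0.322, -0.9467) (||v_1|| = 1).

λ_1 = 16.7006,  λ_2 = 0.2994;  v_1 ≈ (0.322, -0.9467)


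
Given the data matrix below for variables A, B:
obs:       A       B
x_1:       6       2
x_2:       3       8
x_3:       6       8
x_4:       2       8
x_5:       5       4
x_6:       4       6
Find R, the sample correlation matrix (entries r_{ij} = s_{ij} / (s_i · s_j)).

Step 1 — column means:
  mean(A) = (6 + 3 + 6 + 2 + 5 + 4) / 6 = 26/6 = 4.3333
  mean(B) = (2 + 8 + 8 + 8 + 4 + 6) / 6 = 36/6 = 6

Step 2 — sample variances and covariances s[i,j] = (1/(n-1)) · Σ_k (x_{k,i} - mean_i) · (x_{k,j} - mean_j), with n-1 = 5:
  s[A,A] = ((1.6667)·(1.6667) + (-1.3333)·(-1.3333) + (1.6667)·(1.6667) + (-2.3333)·(-2.3333) + (0.6667)·(0.6667) + (-0.3333)·(-0.3333)) / 5 = 13.3333/5 = 2.6667
  s[A,B] = ((1.6667)·(-4) + (-1.3333)·(2) + (1.6667)·(2) + (-2.3333)·(2) + (0.6667)·(-2) + (-0.3333)·(0)) / 5 = -12/5 = -2.4
  s[B,B] = ((-4)·(-4) + (2)·(2) + (2)·(2) + (2)·(2) + (-2)·(-2) + (0)·(0)) / 5 = 32/5 = 6.4
  Sample standard deviations s_i = √(s[i,i]):
  s(A) = √(2.6667) = 1.633
  s(B) = √(6.4) = 2.5298

Step 3 — r_{ij} = s_{ij} / (s_i · s_j):
  r[A,A] = 1 (diagonal).
  r[A,B] = -2.4 / (1.633 · 2.5298) = -2.4 / 4.1312 = -0.5809
  r[B,B] = 1 (diagonal).

R is symmetric with unit diagonal. Assembling:

R = [[1, -0.5809],
 [-0.5809, 1]]


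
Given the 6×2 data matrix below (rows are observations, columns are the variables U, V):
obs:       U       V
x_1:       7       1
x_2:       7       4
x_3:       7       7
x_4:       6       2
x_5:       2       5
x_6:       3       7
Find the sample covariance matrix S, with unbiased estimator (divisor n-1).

Step 1 — column means:
  mean(U) = (7 + 7 + 7 + 6 + 2 + 3) / 6 = 32/6 = 5.3333
  mean(V) = (1 + 4 + 7 + 2 + 5 + 7) / 6 = 26/6 = 4.3333

Step 2 — sample covariance S[i,j] = (1/(n-1)) · Σ_k (x_{k,i} - mean_i) · (x_{k,j} - mean_j), with n-1 = 5.
  S[U,U] = ((1.6667)·(1.6667) + (1.6667)·(1.6667) + (1.6667)·(1.6667) + (0.6667)·(0.6667) + (-3.3333)·(-3.3333) + (-2.3333)·(-2.3333)) / 5 = 25.3333/5 = 5.0667
  S[U,V] = ((1.6667)·(-3.3333) + (1.6667)·(-0.3333) + (1.6667)·(2.6667) + (0.6667)·(-2.3333) + (-3.3333)·(0.6667) + (-2.3333)·(2.6667)) / 5 = -11.6667/5 = -2.3333
  S[V,V] = ((-3.3333)·(-3.3333) + (-0.3333)·(-0.3333) + (2.6667)·(2.6667) + (-2.3333)·(-2.3333) + (0.6667)·(0.6667) + (2.6667)·(2.6667)) / 5 = 31.3333/5 = 6.2667

S is symmetric (S[j,i] = S[i,j]). Assembling:

S = [[5.0667, -2.3333],
 [-2.3333, 6.2667]]


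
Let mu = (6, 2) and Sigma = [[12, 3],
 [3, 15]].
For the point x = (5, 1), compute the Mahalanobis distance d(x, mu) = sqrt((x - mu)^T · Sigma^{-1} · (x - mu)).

Step 1 — centre the observation: (x - mu) = (-1, -1).

Step 2 — invert Sigma. det(Sigma) = 12·15 - (3)² = 171.
  Sigma^{-1} = (1/det) · [[d, -b], [-b, a]] = [[0.0877, -0.0175],
 [-0.0175, 0.0702]].

Step 3 — form the quadratic (x - mu)^T · Sigma^{-1} · (x - mu):
  Sigma^{-1} · (x - mu) = (-0.0702, -0.0526).
  (x - mu)^T · [Sigma^{-1} · (x - mu)] = (-1)·(-0.0702) + (-1)·(-0.0526) = 0.1228.

Step 4 — take square root: d = √(0.1228) ≈ 0.3504.

d(x, mu) = √(0.1228) ≈ 0.3504


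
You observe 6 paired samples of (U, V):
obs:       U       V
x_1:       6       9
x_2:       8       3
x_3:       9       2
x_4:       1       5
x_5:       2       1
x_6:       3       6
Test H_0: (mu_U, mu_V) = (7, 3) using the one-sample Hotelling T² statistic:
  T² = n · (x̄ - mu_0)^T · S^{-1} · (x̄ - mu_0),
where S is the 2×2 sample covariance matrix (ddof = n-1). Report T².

Step 1 — sample mean vector:
  mean(U) = (6 + 8 + 9 + 1 + 2 + 3) / 6 = 29/6 = 4.8333
  mean(V) = (9 + 3 + 2 + 5 + 1 + 6) / 6 = 26/6 = 4.3333
  x̄ = (4.8333, 4.3333),  deviation x̄ - mu_0 = (4.8333, 4.3333) - (7, 3) = (-2.1667, 1.3333).

Step 2 — sample covariance matrix, S[i,j] = (1/(n-1)) · Σ_k (x_{k,i} - mean_i) · (x_{k,j} - mean_j), divisor n-1 = 5:
  S[U,U] = ((1.1667)·(1.1667) + (3.1667)·(3.1667) + (4.1667)·(4.1667) + (-3.8333)·(-3.8333) + (-2.8333)·(-2.8333) + (-1.8333)·(-1.8333)) / 5 = 54.8333/5 = 10.9667
  S[U,V] = ((1.1667)·(4.6667) + (3.1667)·(-1.3333) + (4.1667)·(-2.3333) + (-3.8333)·(0.6667) + (-2.8333)·(-3.3333) + (-1.8333)·(1.6667)) / 5 = -4.6667/5 = -0.9333
  S[V,V] = ((4.6667)·(4.6667) + (-1.3333)·(-1.3333) + (-2.3333)·(-2.3333) + (0.6667)·(0.6667) + (-3.3333)·(-3.3333) + (1.6667)·(1.6667)) / 5 = 43.3333/5 = 8.6667
  S = [[10.9667, -0.9333],
 [-0.9333, 8.6667]].

Step 3 — invert S. det(S) = 10.9667·8.6667 - (-0.9333)² = 94.1733.
  S^{-1} = (1/det) · [[d, -b], [-b, a]] = [[0.092, 0.0099],
 [0.0099, 0.1165]].

Step 4 — quadratic form (x̄ - mu_0)^T · S^{-1} · (x̄ - mu_0):
  S^{-1} · (x̄ - mu_0) = (-0.1862, 0.1338),
  (x̄ - mu_0)^T · [...] = (-2.1667)·(-0.1862) + (1.3333)·(0.1338) = 0.5818.

Step 5 — scale by n: T² = 6 · 0.5818 = 3.4907.

T² ≈ 3.4907


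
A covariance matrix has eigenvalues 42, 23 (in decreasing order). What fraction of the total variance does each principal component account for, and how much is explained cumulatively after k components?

Step 1 — total variance = trace(Sigma) = Σ λ_i = 42 + 23 = 65.

Step 2 — fraction explained by component i = λ_i / Σ λ:
  PC1: 42/65 = 0.6462
  PC2: 23/65 = 0.3538

Step 3 — cumulative fraction after k components = (λ_1 + ... + λ_k) / Σ λ:
  k = 1: 42/65 = 0.6462
  k = 2: (42 + 23)/65 = 65/65 = 1

Summary (fraction, with percent):

explained: PC1 0.6462 (64.62%), PC2 0.3538 (35.38%);  cumulative: 0.6462, 1
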